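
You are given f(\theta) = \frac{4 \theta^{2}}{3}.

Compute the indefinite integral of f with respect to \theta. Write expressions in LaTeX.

A candidate is checked by its d/d\theta: the result must match f(\theta).
Check: d/d\theta[\frac{4 \theta^{3}}{9}] = \frac{4 \theta^{2}}{3} = f(\theta).

F(\theta) = \frac{4 \theta^{3}}{9} + C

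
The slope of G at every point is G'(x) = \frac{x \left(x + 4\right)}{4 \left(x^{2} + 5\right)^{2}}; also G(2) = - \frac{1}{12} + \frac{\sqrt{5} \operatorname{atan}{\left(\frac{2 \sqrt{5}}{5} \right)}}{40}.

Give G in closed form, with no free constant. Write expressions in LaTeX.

Whatever form G(x) takes, its d/dx must return the stated G'(x).
A general antiderivative is \frac{- x - 4}{8 x^{2} + 40} + \frac{\sqrt{5} \operatorname{atan}{\left(\frac{\sqrt{5} x}{5} \right)}}{40} + C.
The condition gives C = - \frac{1}{12} + \frac{\sqrt{5} \operatorname{atan}{\left(\frac{2 \sqrt{5}}{5} \right)}}{40} - (- \frac{1}{12} + \frac{\sqrt{5} \operatorname{atan}{\left(\frac{2 \sqrt{5}}{5} \right)}}{40}) = 0.
So G(x) = \frac{- x - 4}{8 x^{2} + 40} + \frac{\sqrt{5} \operatorname{atan}{\left(\frac{\sqrt{5} x}{5} \right)}}{40}.
Check: d/dx[\frac{- x - 4}{8 x^{2} + 40} + \frac{\sqrt{5} \operatorname{atan}{\left(\frac{\sqrt{5} x}{5} \right)}}{40}] = \frac{x^{2} + 4 x}{4 x^{4} + 40 x^{2} + 100}, which equals G'(x).

G(x) = \frac{- x - 4}{8 x^{2} + 40} + \frac{\sqrt{5} \operatorname{atan}{\left(\frac{\sqrt{5} x}{5} \right)}}{40}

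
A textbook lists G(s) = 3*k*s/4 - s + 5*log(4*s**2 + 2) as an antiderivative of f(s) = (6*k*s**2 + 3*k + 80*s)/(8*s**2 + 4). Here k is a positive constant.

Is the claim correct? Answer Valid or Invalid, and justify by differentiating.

d/ds[G] = (6*k*s**2 + 3*k - 8*s**2 + 80*s - 4)/(8*s**2 + 4)
d/ds[G] - f(s) = -1 != 0.

Invalid: d/ds[G] - f = -1, which is not 0.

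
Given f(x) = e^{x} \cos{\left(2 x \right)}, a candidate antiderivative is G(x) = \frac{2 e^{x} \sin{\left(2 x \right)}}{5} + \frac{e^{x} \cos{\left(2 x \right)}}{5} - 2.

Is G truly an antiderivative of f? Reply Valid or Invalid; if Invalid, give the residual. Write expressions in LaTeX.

Valid. The derivative of G reproduces f.

d/dx[G] = e^{x} \cos{\left(2 x \right)}
This equals f(x) exactly, so the claim holds.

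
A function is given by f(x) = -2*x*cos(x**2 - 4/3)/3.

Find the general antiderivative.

F(x) = -sin(x**2 - 4/3)/3 + C

The substitution u = x**2 - 4/3 works: f is exactly (dF/du)*(du/dx) for that inner function.
Check: d/dx[-sin(x**2 - 4/3)/3] = -2*x*cos(x**2 - 4/3)/3 = f(x).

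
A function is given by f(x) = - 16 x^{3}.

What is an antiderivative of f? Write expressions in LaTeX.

An antiderivative F(x) passes only if d/dx[F] lands on f(x) exactly.
Check: d/dx[- 4 x^{4}] = - 16 x^{3} = f(x).

An antiderivative is F(x) = - 4 x^{4}.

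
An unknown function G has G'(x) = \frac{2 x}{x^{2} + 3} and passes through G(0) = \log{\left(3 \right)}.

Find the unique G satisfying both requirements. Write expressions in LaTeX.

G'(x) matches the chain-rule pattern g'(h)*h' with inner function h(x) = x^{2} + 3; substituting u = h(x) collapses the integral.
A general antiderivative is \log{\left(x^{2} + 3 \right)} + C.
The condition gives C = \log{\left(3 \right)} - (\log{\left(3 \right)}) = 0.
So G(x) = \log{\left(x^{2} + 3 \right)}.
Check: d/dx[\log{\left(x^{2} + 3 \right)}] = \frac{2 x}{x^{2} + 3} = G'(x).

G(x) = \log{\left(x^{2} + 3 \right)}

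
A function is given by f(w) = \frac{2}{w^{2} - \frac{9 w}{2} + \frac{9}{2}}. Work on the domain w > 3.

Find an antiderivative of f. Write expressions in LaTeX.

The denominator factors as \left(w - 3\right) \left(2 w - 3\right); partial fractions split f into directly integrable pieces: - \frac{8}{3 \left(2 w - 3\right)} + \frac{4}{3 \left(w - 3\right)}.
Check: d/dw[\frac{4 \left(\log{\left(w - 3 \right)} - \log{\left(w - \frac{3}{2} \right)}\right)}{3}] = \frac{4}{2 w^{2} - 9 w + 9}, which equals f(w).

An antiderivative is F(w) = \frac{4 \left(\log{\left(w - 3 \right)} - \log{\left(w - \frac{3}{2} \right)}\right)}{3}.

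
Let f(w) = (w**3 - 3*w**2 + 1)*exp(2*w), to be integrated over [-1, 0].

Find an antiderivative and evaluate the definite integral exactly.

Antiderivative: F(w) = (4*w**3 - 18*w**2 + 18*w - 5)*exp(2*w)/8; value = -5/8 + 45*exp(-2)/8

f has the shape u'v + uv' for u = w**3/2 - 9*w**2/4 + 9*w/4 - 5/8 and v = exp(2*w) — it is the derivative of the product u*v.
F(w) = (4*w**3 - 18*w**2 + 18*w - 5)*exp(2*w)/8 is an antiderivative of f.
Check: d/dw[(4*w**3 - 18*w**2 + 18*w - 5)*exp(2*w)/8] = w**3*exp(2*w) - 3*w**2*exp(2*w) + exp(2*w), which equals f(w).
F(0) = -5/8; F(-1) = -45*exp(-2)/8.
Integral = F(0) - F(-1) = -5/8 + 45*exp(-2)/8.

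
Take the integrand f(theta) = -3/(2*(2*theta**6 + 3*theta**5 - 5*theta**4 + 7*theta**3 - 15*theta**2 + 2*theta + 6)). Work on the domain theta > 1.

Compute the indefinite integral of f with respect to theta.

Factor the denominator (2*(theta - 1)**2*(theta + 3)*(2*theta + 1)*(theta**2 + 2)) and decompose: f = -(5*theta + 29)/(594*(theta**2 + 2)) - 16/(135*(2*theta + 1)) + 3/(1760*(theta + 3)) + 19/(288*(theta - 1)) - 1/(24*(theta - 1)**2); each piece integrates to a log, atan, or power term.
Check: d/dtheta[(3135*(theta - 1)*log(theta - 1) - 2816*(theta - 1)*log(theta + 1/2) + 81*(theta - 1)*log(theta + 3) - 200*(theta - 1)*log(theta**2 + 2) - 1160*sqrt(2)*(theta - 1)*atan(sqrt(2)*theta/2) + 1980)/(47520*(theta - 1))] = -3/(4*theta**6 + 6*theta**5 - 10*theta**4 + 14*theta**3 - 30*theta**2 + 4*theta + 12), which equals f(theta).

F(theta) = (3135*(theta - 1)*log(theta - 1) - 2816*(theta - 1)*log(theta + 1/2) + 81*(theta - 1)*log(theta + 3) - 200*(theta - 1)*log(theta**2 + 2) - 1160*sqrt(2)*(theta - 1)*atan(sqrt(2)*theta/2) + 1980)/(47520*(theta - 1)) + C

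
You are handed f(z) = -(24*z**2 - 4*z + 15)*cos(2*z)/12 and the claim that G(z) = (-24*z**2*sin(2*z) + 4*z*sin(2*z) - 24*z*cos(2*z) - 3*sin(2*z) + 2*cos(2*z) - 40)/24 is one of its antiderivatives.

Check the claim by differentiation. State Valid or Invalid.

d/dz[G] = -2*z**2*cos(2*z) + z*cos(2*z)/3 - 5*cos(2*z)/4
This equals f(z) exactly, so the claim holds.

Valid. The derivative of G reproduces f.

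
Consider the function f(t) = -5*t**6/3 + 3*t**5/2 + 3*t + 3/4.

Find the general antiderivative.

F(t) = t*(-20*t**6 + 21*t**5 + 126*t + 63)/84 + C

The integrand splits into summands that can be handled one at a time.
Check: d/dt[t*(-20*t**6 + 21*t**5 + 126*t + 63)/84] = -5*t**6/3 + 3*t**5/2 + 3*t + 3/4 = f(t).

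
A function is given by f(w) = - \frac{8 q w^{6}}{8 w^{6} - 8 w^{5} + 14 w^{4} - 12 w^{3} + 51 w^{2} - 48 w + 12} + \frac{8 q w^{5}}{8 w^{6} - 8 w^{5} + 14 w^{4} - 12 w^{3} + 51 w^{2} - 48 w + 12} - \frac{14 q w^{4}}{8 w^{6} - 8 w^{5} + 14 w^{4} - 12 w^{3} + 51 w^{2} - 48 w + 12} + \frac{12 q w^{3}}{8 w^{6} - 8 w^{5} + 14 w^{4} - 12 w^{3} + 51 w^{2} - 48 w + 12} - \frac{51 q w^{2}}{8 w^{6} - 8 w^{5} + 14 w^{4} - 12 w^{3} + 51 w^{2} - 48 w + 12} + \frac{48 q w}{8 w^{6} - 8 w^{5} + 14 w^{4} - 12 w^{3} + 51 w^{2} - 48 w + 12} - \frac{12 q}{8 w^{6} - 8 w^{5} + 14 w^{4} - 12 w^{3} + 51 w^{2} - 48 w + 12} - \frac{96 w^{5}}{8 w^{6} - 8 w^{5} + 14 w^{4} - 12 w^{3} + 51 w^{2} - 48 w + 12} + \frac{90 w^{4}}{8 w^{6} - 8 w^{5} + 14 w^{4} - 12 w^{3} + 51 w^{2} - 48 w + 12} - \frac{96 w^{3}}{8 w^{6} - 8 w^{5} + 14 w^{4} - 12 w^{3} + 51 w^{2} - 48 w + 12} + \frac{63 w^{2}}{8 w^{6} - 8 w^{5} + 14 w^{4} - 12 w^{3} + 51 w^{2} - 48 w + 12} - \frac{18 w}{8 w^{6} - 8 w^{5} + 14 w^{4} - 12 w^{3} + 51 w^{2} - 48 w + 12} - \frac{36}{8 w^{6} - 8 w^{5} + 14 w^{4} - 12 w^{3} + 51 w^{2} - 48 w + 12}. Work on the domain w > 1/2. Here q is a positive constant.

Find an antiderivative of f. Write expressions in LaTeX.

An antiderivative is F(w) = - \frac{4 q w^{2} - 2 q w + 12 w \log{\left(\frac{2 w^{4}}{3} + w^{2} + 4 \right)} - 6 \log{\left(\frac{2 w^{4}}{3} + w^{2} + 4 \right)} - 3}{2 \left(2 w - 1\right)}.

The integrand splits into summands that can be handled one at a time.
Check: d/dw[- \frac{4 q w^{2} - 2 q w + 12 w \log{\left(\frac{2 w^{4}}{3} + w^{2} + 4 \right)} - 6 \log{\left(\frac{2 w^{4}}{3} + w^{2} + 4 \right)} - 3}{2 \left(2 w - 1\right)}] = \frac{- 8 q w^{6} + 8 q w^{5} - 14 q w^{4} + 12 q w^{3} - 51 q w^{2} + 48 q w - 12 q - 96 w^{5} + 90 w^{4} - 96 w^{3} + 63 w^{2} - 18 w - 36}{8 w^{6} - 8 w^{5} + 14 w^{4} - 12 w^{3} + 51 w^{2} - 48 w + 12}, which equals f(w).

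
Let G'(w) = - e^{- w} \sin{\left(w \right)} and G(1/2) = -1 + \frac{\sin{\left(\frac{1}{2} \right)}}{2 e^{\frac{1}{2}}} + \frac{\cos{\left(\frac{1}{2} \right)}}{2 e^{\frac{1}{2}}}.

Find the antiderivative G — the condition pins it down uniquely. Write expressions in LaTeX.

G(w) = -1 + \frac{e^{- w} \sin{\left(w \right)}}{2} + \frac{e^{- w} \cos{\left(w \right)}}{2}

Any candidate G(w) must reproduce the stated G'(w) exactly.
A general antiderivative is \frac{e^{- w} \sin{\left(w \right)}}{2} + \frac{e^{- w} \cos{\left(w \right)}}{2} + C.
The condition gives C = -1 + \frac{\sin{\left(\frac{1}{2} \right)}}{2 e^{\frac{1}{2}}} + \frac{\cos{\left(\frac{1}{2} \right)}}{2 e^{\frac{1}{2}}} - (\frac{\sin{\left(\frac{1}{2} \right)}}{2 e^{\frac{1}{2}}} + \frac{\cos{\left(\frac{1}{2} \right)}}{2 e^{\frac{1}{2}}}) = -1.
So G(w) = -1 + \frac{e^{- w} \sin{\left(w \right)}}{2} + \frac{e^{- w} \cos{\left(w \right)}}{2}.
Check: d/dw[-1 + \frac{e^{- w} \sin{\left(w \right)}}{2} + \frac{e^{- w} \cos{\left(w \right)}}{2}] = - e^{- w} \sin{\left(w \right)} = G'(w).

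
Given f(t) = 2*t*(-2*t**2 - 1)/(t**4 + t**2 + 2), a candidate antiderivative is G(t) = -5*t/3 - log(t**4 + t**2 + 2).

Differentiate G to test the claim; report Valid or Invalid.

Invalid: d/dt[G] - f = -5/3, which is not 0.

d/dt[G] = (-5*t**4 - 12*t**3 - 5*t**2 - 6*t - 10)/(3*t**4 + 3*t**2 + 6)
d/dt[G] - f(t) = -5/3 != 0.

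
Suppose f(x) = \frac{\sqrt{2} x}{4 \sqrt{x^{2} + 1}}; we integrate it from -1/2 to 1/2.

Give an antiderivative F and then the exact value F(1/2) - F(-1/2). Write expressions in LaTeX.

f matches the chain-rule pattern g'(h)*h' with inner function h(x) = 2 x^{2} + 2; substituting u = h(x) collapses the integral.
F(x) = \frac{\sqrt{2} \sqrt{x^{2} + 1}}{4} is an antiderivative of f.
Check: d/dx[\frac{\sqrt{2} \sqrt{x^{2} + 1}}{4}] = \frac{\sqrt{2} x}{4 \sqrt{x^{2} + 1}} = f(x).
F(1/2) = \frac{\sqrt{10}}{8}; F(-1/2) = \frac{\sqrt{10}}{8}.
Integral = F(1/2) - F(-1/2) = 0.

Antiderivative: F(x) = \frac{\sqrt{2} \sqrt{x^{2} + 1}}{4}; value = 0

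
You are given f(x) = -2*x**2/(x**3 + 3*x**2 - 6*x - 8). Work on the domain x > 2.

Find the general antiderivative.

Factor the denominator ((x - 2)*(x + 1)*(x + 4)) and decompose: f = -16/(9*(x + 4)) + 2/(9*(x + 1)) - 4/(9*(x - 2)); each piece integrates to a log, atan, or power term.
Check: d/dx[-4*log(x - 2)/9 + 2*log(x + 1)/9 - 16*log(x + 4)/9] = -2*x**2/(x**3 + 3*x**2 - 6*x - 8) = f(x).

F(x) = -4*log(x - 2)/9 + 2*log(x + 1)/9 - 16*log(x + 4)/9 + C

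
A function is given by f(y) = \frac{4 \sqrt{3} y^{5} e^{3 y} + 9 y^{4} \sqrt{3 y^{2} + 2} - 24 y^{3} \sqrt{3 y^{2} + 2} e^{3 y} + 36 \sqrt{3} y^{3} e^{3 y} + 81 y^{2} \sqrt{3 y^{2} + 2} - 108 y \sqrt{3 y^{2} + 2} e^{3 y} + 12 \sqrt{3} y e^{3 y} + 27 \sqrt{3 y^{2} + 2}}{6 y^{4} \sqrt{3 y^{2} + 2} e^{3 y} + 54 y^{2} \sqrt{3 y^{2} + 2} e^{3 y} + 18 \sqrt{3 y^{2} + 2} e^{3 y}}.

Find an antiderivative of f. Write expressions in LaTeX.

For F(y) to be correct the identity F'(y) - f(y) = 0 must hold.
Check: d/dy[\frac{2 \sqrt{y^{2} + \frac{2}{3}}}{3} - \log{\left(\frac{y^{4}}{3} + 3 y^{2} + 1 \right)} - \frac{e^{- 3 y}}{2}] = \frac{4 \sqrt{3} y^{5} e^{3 y} + 9 y^{4} \sqrt{3 y^{2} + 2} - 24 y^{3} \sqrt{3 y^{2} + 2} e^{3 y} + 36 \sqrt{3} y^{3} e^{3 y} + 81 y^{2} \sqrt{3 y^{2} + 2} - 108 y \sqrt{3 y^{2} + 2} e^{3 y} + 12 \sqrt{3} y e^{3 y} + 27 \sqrt{3 y^{2} + 2}}{6 y^{4} \sqrt{3 y^{2} + 2} e^{3 y} + 54 y^{2} \sqrt{3 y^{2} + 2} e^{3 y} + 18 \sqrt{3 y^{2} + 2} e^{3 y}} = f(y).

An antiderivative is F(y) = \frac{2 \sqrt{y^{2} + \frac{2}{3}}}{3} - \log{\left(\frac{y^{4}}{3} + 3 y^{2} + 1 \right)} - \frac{e^{- 3 y}}{2}.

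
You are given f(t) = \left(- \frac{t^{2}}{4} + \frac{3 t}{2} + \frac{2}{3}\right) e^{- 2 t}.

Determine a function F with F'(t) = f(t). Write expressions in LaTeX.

f has the shape u'v + uv' for u = \frac{t^{2}}{8} - \frac{5 t}{8} - \frac{31}{48} and v = e^{- 2 t} — it is the derivative of the product u*v.
Check: d/dt[\frac{\left(6 t^{2} - 30 t - 31\right) e^{- 2 t}}{48}] = \frac{\left(- 3 t^{2} + 18 t + 8\right) e^{- 2 t}}{12}, which equals f(t).

An antiderivative is F(t) = \frac{\left(6 t^{2} - 30 t - 31\right) e^{- 2 t}}{48}.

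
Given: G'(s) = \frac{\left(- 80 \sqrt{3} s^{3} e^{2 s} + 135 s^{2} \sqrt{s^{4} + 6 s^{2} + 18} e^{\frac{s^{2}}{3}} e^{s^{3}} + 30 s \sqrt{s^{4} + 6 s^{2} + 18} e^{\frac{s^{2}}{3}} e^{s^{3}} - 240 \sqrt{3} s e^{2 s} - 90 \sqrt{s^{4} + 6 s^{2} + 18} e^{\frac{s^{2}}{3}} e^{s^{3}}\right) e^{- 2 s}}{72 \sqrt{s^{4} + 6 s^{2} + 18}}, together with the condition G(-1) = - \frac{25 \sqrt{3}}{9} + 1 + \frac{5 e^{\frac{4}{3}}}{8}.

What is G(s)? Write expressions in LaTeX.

Differentiate the proposed G(s) back; it has to land on the given G'(s).
A general antiderivative is - \frac{5 \sqrt{\frac{s^{4}}{3} + 2 s^{2} + 6}}{3} + \frac{5 e^{- 2 s} e^{s^{3} + \frac{s^{2}}{3}}}{8} + C.
The condition gives C = - \frac{25 \sqrt{3}}{9} + 1 + \frac{5 e^{\frac{4}{3}}}{8} - (- \frac{25 \sqrt{3}}{9} + \frac{5 e^{\frac{4}{3}}}{8}) = 1.
So G(s) = \frac{\sqrt{3} \left(- 40 \sqrt{s^{4} + 6 s^{2} + 18} e^{2 s} + 24 \sqrt{3} e^{2 s} + 15 \sqrt{3} e^{\frac{s^{2}}{3}} e^{s^{3}}\right) e^{- 2 s}}{72}.
Check: d/ds[\frac{\sqrt{3} \left(- 40 \sqrt{s^{4} + 6 s^{2} + 18} e^{2 s} + 24 \sqrt{3} e^{2 s} + 15 \sqrt{3} e^{\frac{s^{2}}{3}} e^{s^{3}}\right) e^{- 2 s}}{72}] = \frac{\left(- 80 \sqrt{3} s^{3} e^{2 s} + 135 s^{2} \sqrt{s^{4} + 6 s^{2} + 18} e^{\frac{s^{2}}{3}} e^{s^{3}} + 30 s \sqrt{s^{4} + 6 s^{2} + 18} e^{\frac{s^{2}}{3}} e^{s^{3}} - 240 \sqrt{3} s e^{2 s} - 90 \sqrt{s^{4} + 6 s^{2} + 18} e^{\frac{s^{2}}{3}} e^{s^{3}}\right) e^{- 2 s}}{72 \sqrt{s^{4} + 6 s^{2} + 18}} = G'(s).

G(s) = \frac{\sqrt{3} \left(- 40 \sqrt{s^{4} + 6 s^{2} + 18} e^{2 s} + 24 \sqrt{3} e^{2 s} + 15 \sqrt{3} e^{\frac{s^{2}}{3}} e^{s^{3}}\right) e^{- 2 s}}{72}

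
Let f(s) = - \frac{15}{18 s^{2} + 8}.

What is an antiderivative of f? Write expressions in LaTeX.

Whatever form F(s) takes, F'(s) = f(s) is non-negotiable.
Check: d/ds[- \frac{5 \operatorname{atan}{\left(\frac{3 s}{2} \right)}}{4}] = - \frac{15}{18 s^{2} + 8} = f(s).

An antiderivative is F(s) = - \frac{5 \operatorname{atan}{\left(\frac{3 s}{2} \right)}}{4}.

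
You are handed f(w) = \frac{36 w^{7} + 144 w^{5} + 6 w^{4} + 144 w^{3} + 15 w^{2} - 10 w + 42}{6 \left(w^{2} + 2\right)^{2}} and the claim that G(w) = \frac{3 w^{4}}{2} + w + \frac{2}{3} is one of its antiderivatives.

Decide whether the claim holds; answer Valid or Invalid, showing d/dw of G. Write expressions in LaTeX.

Invalid: d/dw[G] - f = \frac{9 w^{2} + 10 w - 18}{6 w^{4} + 24 w^{2} + 24}, which is not 0.

d/dw[G] = 6 w^{3} + 1
d/dw[G] - f(w) = \frac{9 w^{2} + 10 w - 18}{6 w^{4} + 24 w^{2} + 24} != 0.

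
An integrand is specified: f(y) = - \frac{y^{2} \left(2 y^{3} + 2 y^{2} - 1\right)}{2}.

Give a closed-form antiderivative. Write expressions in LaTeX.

Whatever form F(y) takes, F'(y) = f(y) is non-negotiable.
Check: d/dy[- \frac{y^{6}}{6} - \frac{y^{5}}{5} + \frac{y^{3}}{6}] = - y^{5} - y^{4} + \frac{y^{2}}{2}, which equals f(y).

An antiderivative is F(y) = - \frac{y^{6}}{6} - \frac{y^{5}}{5} + \frac{y^{3}}{6}.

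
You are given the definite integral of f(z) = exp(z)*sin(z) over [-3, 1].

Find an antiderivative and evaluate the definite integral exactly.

Any candidate F(z) must reproduce f(z) exactly when differentiated.
F(z) = exp(z)*sin(z)/2 - exp(z)*cos(z)/2 is an antiderivative of f.
Check: d/dz[exp(z)*sin(z)/2 - exp(z)*cos(z)/2] = exp(z)*sin(z) = f(z).
F(1) = -exp(1)*cos(1)/2 + exp(1)*sin(1)/2; F(-3) = -exp(-3)*sin(3)/2 - exp(-3)*cos(3)/2.
Integral = F(1) - F(-3) = -exp(1)*cos(1)/2 + exp(-3)*cos(3)/2 + exp(-3)*sin(3)/2 + exp(1)*sin(1)/2.

Antiderivative: F(z) = exp(z)*sin(z)/2 - exp(z)*cos(z)/2; value = -exp(1)*cos(1)/2 + exp(-3)*cos(3)/2 + exp(-3)*sin(3)/2 + exp(1)*sin(1)/2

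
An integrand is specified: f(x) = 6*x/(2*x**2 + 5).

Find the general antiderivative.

The substitution u = x**2 + 5/2 works: f is exactly (dF/du)*(du/dx) for that inner function.
Check: d/dx[3*log(x**2 + 5/2)/2] = 6*x/(2*x**2 + 5) = f(x).

F(x) = 3*log(x**2 + 5/2)/2 + C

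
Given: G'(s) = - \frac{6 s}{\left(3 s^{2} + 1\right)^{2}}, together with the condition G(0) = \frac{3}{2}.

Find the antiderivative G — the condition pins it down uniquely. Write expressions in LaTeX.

G'(s) matches the chain-rule pattern g'(h)*h' with inner function h(s) = s^{2} + \frac{1}{3}; substituting u = h(s) collapses the integral.
A general antiderivative is \frac{1}{3 \left(s^{2} + \frac{1}{3}\right)} + C.
The condition gives C = \frac{3}{2} - (1) = \frac{1}{2}.
So G(s) = \frac{3 \left(s^{2} + 1\right)}{2 \left(3 s^{2} + 1\right)}.
Check: d/ds[\frac{3 \left(s^{2} + 1\right)}{2 \left(3 s^{2} + 1\right)}] = - \frac{6 s}{9 s^{4} + 6 s^{2} + 1}, which equals G'(s).

G(s) = \frac{3 \left(s^{2} + 1\right)}{2 \left(3 s^{2} + 1\right)}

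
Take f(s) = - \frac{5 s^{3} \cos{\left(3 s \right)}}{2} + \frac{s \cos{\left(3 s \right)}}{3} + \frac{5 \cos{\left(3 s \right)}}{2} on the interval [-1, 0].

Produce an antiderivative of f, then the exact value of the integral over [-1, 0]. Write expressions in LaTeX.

Antiderivative: F(s) = - \frac{15 s^{3} \sin{\left(3 s \right)} + 15 s^{2} \cos{\left(3 s \right)} - 12 s \sin{\left(3 s \right)} - 15 \sin{\left(3 s \right)} - 4 \cos{\left(3 s \right)}}{18}; value = \frac{11 \cos{\left(3 \right)}}{18} + \sin{\left(3 \right)} + \frac{2}{9}

The integrand splits into summands that can be handled one at a time.
F(s) = - \frac{15 s^{3} \sin{\left(3 s \right)} + 15 s^{2} \cos{\left(3 s \right)} - 12 s \sin{\left(3 s \right)} - 15 \sin{\left(3 s \right)} - 4 \cos{\left(3 s \right)}}{18} is an antiderivative of f.
Check: d/ds[- \frac{15 s^{3} \sin{\left(3 s \right)} + 15 s^{2} \cos{\left(3 s \right)} - 12 s \sin{\left(3 s \right)} - 15 \sin{\left(3 s \right)} - 4 \cos{\left(3 s \right)}}{18}] = - \frac{5 s^{3} \cos{\left(3 s \right)}}{2} + \frac{s \cos{\left(3 s \right)}}{3} + \frac{5 \cos{\left(3 s \right)}}{2} = f(s).
F(0) = \frac{2}{9}; F(-1) = - \sin{\left(3 \right)} - \frac{11 \cos{\left(3 \right)}}{18}.
Integral = F(0) - F(-1) = \frac{11 \cos{\left(3 \right)}}{18} + \sin{\left(3 \right)} + \frac{2}{9}.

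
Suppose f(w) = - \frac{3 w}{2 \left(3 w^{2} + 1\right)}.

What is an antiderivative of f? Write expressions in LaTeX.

The substitution u = w^{2} + \frac{1}{3} works: f is exactly (dF/du)*(du/dw) for that inner function.
Check: d/dw[- \frac{\log{\left(w^{2} + \frac{1}{3} \right)}}{4}] = - \frac{3 w}{6 w^{2} + 2}, which equals f(w).

An antiderivative is F(w) = - \frac{\log{\left(w^{2} + \frac{1}{3} \right)}}{4}.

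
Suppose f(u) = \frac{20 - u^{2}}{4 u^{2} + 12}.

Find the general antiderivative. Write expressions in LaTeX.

Since d/du undoes antidifferentiation here, F'(u) = f(u) is required of F(u).
Check: d/du[- \frac{u}{4} + \frac{23 \sqrt{3} \operatorname{atan}{\left(\frac{\sqrt{3} u}{3} \right)}}{12}] = \frac{20 - u^{2}}{4 u^{2} + 12} = f(u).

F(u) = - \frac{u}{4} + \frac{23 \sqrt{3} \operatorname{atan}{\left(\frac{\sqrt{3} u}{3} \right)}}{12} + C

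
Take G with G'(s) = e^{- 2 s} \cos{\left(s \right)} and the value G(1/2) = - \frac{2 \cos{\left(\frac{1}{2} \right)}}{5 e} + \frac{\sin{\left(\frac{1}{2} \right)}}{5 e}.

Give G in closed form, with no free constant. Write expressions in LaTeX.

G(s) = \frac{\left(\sin{\left(s \right)} - 2 \cos{\left(s \right)}\right) e^{- 2 s}}{5}

A candidate passes only if d/ds[G] lands on the given G'(s) exactly.
A general antiderivative is \frac{e^{- 2 s} \sin{\left(s \right)}}{5} - \frac{2 e^{- 2 s} \cos{\left(s \right)}}{5} + C.
The condition gives C = - \frac{2 \cos{\left(\frac{1}{2} \right)}}{5 e} + \frac{\sin{\left(\frac{1}{2} \right)}}{5 e} - (- \frac{2 \cos{\left(\frac{1}{2} \right)}}{5 e} + \frac{\sin{\left(\frac{1}{2} \right)}}{5 e}) = 0.
So G(s) = \frac{\left(\sin{\left(s \right)} - 2 \cos{\left(s \right)}\right) e^{- 2 s}}{5}.
Check: d/ds[\frac{\left(\sin{\left(s \right)} - 2 \cos{\left(s \right)}\right) e^{- 2 s}}{5}] = e^{- 2 s} \cos{\left(s \right)} = G'(s).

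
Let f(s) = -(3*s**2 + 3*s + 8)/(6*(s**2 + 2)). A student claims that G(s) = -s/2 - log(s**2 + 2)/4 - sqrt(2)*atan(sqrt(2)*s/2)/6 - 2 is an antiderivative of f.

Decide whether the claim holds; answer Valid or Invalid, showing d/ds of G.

d/ds[G] = (-3*s**2 - 3*s - 8)/(6*s**2 + 12)
This equals f(s) exactly, so the claim holds.

Valid. The derivative of G reproduces f.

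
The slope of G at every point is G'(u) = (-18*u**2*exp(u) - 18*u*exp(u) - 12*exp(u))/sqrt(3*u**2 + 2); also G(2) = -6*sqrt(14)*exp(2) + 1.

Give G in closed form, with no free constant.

G(u) = -6*sqrt(3*u**2 + 2)*exp(u) + 1

Recognize the product-rule pattern: G'(u) = v'r + vr' with v = -6*sqrt(3*u**2 + 2), r = exp(u), so integration by parts undoes it.
A general antiderivative is -6*sqrt(3*u**2 + 2)*exp(u) + C.
The condition gives C = -6*sqrt(14)*exp(2) + 1 - (-6*sqrt(14)*exp(2)) = 1.
So G(u) = -6*sqrt(3*u**2 + 2)*exp(u) + 1.
Check: d/du[-6*sqrt(3*u**2 + 2)*exp(u) + 1] = (-18*u**2*exp(u) - 18*u*exp(u) - 12*exp(u))/sqrt(3*u**2 + 2) = G'(u).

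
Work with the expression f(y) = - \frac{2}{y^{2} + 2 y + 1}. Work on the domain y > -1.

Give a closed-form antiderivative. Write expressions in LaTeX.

An antiderivative is F(y) = \frac{2}{y + 1}.

A first test for any F(y): its y-derivative must equal f(y) identically.
Check: d/dy[\frac{2}{y + 1}] = - \frac{2}{y^{2} + 2 y + 1} = f(y).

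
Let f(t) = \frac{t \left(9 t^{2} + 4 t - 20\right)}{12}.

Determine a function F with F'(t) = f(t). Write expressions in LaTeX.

Since d/dt undoes antidifferentiation here, F'(t) = f(t) is required of F(t).
Check: d/dt[\frac{3 t^{4}}{16} + \frac{t^{3}}{9} - \frac{5 t^{2}}{6}] = \frac{3 t^{3}}{4} + \frac{t^{2}}{3} - \frac{5 t}{3}, which equals f(t).

An antiderivative is F(t) = \frac{3 t^{4}}{16} + \frac{t^{3}}{9} - \frac{5 t^{2}}{6}.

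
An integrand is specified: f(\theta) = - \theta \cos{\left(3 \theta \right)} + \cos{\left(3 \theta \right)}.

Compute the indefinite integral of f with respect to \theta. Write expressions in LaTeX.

Integrate term by term and add the pieces.
Check: d/d\theta[\frac{- 3 \theta \sin{\left(3 \theta \right)} + 3 \sin{\left(3 \theta \right)} - \cos{\left(3 \theta \right)}}{9}] = - \theta \cos{\left(3 \theta \right)} + \cos{\left(3 \theta \right)} = f(\theta).

F(\theta) = \frac{- 3 \theta \sin{\left(3 \theta \right)} + 3 \sin{\left(3 \theta \right)} - \cos{\left(3 \theta \right)}}{9} + C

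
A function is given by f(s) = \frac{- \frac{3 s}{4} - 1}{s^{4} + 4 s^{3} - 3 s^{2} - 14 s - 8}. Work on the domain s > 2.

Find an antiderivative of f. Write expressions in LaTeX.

An antiderivative is F(s) = - \frac{5 \log{\left(s - 2 \right)}}{108} + \frac{\log{\left(s + 1 \right)}}{12} - \frac{\log{\left(s + 4 \right)}}{27} - \frac{1}{36 s + 36}.

Factor the denominator (4 \left(s - 2\right) \left(s + 1\right)^{2} \left(s + 4\right)) and decompose: f = - \frac{1}{27 \left(s + 4\right)} + \frac{1}{12 \left(s + 1\right)} + \frac{1}{36 \left(s + 1\right)^{2}} - \frac{5}{108 \left(s - 2\right)}; each piece integrates to a log, atan, or power term.
Check: d/ds[- \frac{5 \log{\left(s - 2 \right)}}{108} + \frac{\log{\left(s + 1 \right)}}{12} - \frac{\log{\left(s + 4 \right)}}{27} - \frac{1}{36 s + 36}] = \frac{- 3 s - 4}{4 s^{4} + 16 s^{3} - 12 s^{2} - 56 s - 32}, which equals f(s).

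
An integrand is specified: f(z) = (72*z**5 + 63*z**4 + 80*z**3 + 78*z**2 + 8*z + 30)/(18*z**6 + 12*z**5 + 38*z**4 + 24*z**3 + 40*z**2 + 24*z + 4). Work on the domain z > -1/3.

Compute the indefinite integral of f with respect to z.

F(z) = (6*z*log(z**4 + 2*z**2 + 2) + 2*log(z**4 + 2*z**2 + 2) - 5)/(6*z + 2) + C

Any candidate F(z) must reproduce f(z) exactly when differentiated.
Check: d/dz[(6*z*log(z**4 + 2*z**2 + 2) + 2*log(z**4 + 2*z**2 + 2) - 5)/(6*z + 2)] = (72*z**5 + 63*z**4 + 80*z**3 + 78*z**2 + 8*z + 30)/(18*z**6 + 12*z**5 + 38*z**4 + 24*z**3 + 40*z**2 + 24*z + 4) = f(z).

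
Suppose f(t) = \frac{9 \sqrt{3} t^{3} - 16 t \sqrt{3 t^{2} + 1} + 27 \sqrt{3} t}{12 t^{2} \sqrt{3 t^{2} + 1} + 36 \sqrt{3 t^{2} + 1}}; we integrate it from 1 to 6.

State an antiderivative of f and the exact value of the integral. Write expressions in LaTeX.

Antiderivative: F(t) = \frac{3 \sqrt{3} \sqrt{3 t^{2} + 1} - 8 \log{\left(t^{2} + 3 \right)}}{12}; value = - \frac{2 \log{\left(39 \right)}}{3} - \frac{\sqrt{3}}{2} + \frac{2 \log{\left(4 \right)}}{3} + \frac{\sqrt{327}}{4}

For F(t) to be correct the identity F'(t) - f(t) = 0 must hold.
F(t) = \frac{3 \sqrt{3} \sqrt{3 t^{2} + 1} - 8 \log{\left(t^{2} + 3 \right)}}{12} is an antiderivative of f.
Check: d/dt[\frac{3 \sqrt{3} \sqrt{3 t^{2} + 1} - 8 \log{\left(t^{2} + 3 \right)}}{12}] = \frac{9 \sqrt{3} t^{3} - 16 t \sqrt{3 t^{2} + 1} + 27 \sqrt{3} t}{12 t^{2} \sqrt{3 t^{2} + 1} + 36 \sqrt{3 t^{2} + 1}} = f(t).
F(6) = - \frac{2 \log{\left(39 \right)}}{3} + \frac{\sqrt{327}}{4}; F(1) = - \frac{2 \log{\left(4 \right)}}{3} + \frac{\sqrt{3}}{2}.
Integral = F(6) - F(1) = - \frac{2 \log{\left(39 \right)}}{3} - \frac{\sqrt{3}}{2} + \frac{2 \log{\left(4 \right)}}{3} + \frac{\sqrt{327}}{4}.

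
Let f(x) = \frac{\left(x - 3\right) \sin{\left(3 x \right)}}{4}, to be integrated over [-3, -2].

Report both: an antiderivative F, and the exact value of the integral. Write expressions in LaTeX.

For F(x) to be correct the identity F'(x) - f(x) = 0 must hold.
F(x) = - \frac{x \cos{\left(3 x \right)}}{12} + \frac{\sin{\left(3 x \right)}}{36} + \frac{\cos{\left(3 x \right)}}{4} is an antiderivative of f.
Check: d/dx[- \frac{x \cos{\left(3 x \right)}}{12} + \frac{\sin{\left(3 x \right)}}{36} + \frac{\cos{\left(3 x \right)}}{4}] = \frac{x \sin{\left(3 x \right)}}{4} - \frac{3 \sin{\left(3 x \right)}}{4}, which equals f(x).
F(-2) = - \frac{\sin{\left(6 \right)}}{36} + \frac{5 \cos{\left(6 \right)}}{12}; F(-3) = \frac{\cos{\left(9 \right)}}{2} - \frac{\sin{\left(9 \right)}}{36}.
Integral = F(-2) - F(-3) = - \frac{\sin{\left(6 \right)}}{36} + \frac{\sin{\left(9 \right)}}{36} + \frac{5 \cos{\left(6 \right)}}{12} - \frac{\cos{\left(9 \right)}}{2}.

Antiderivative: F(x) = - \frac{x \cos{\left(3 x \right)}}{12} + \frac{\sin{\left(3 x \right)}}{36} + \frac{\cos{\left(3 x \right)}}{4}; value = - \frac{\sin{\left(6 \right)}}{36} + \frac{\sin{\left(9 \right)}}{36} + \frac{5 \cos{\left(6 \right)}}{12} - \frac{\cos{\left(9 \right)}}{2}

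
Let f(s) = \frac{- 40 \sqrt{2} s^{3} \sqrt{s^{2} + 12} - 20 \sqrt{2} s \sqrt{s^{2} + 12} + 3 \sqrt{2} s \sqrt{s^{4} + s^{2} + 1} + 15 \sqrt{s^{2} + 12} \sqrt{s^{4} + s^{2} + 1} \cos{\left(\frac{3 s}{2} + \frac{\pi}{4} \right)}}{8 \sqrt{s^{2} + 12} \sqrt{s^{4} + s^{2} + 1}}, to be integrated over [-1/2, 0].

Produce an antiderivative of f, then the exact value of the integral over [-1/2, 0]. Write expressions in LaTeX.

Whatever form F(s) takes, F'(s) = f(s) is non-negotiable.
F(s) = \frac{3 \sqrt{2} \sqrt{s^{2} + 12} - 20 \sqrt{2} \sqrt{s^{4} + s^{2} + 1} + 10 \sin{\left(\frac{3 s}{2} + \frac{\pi}{4} \right)}}{8} is an antiderivative of f.
Check: d/ds[\frac{3 \sqrt{2} \sqrt{s^{2} + 12} - 20 \sqrt{2} \sqrt{s^{4} + s^{2} + 1} + 10 \sin{\left(\frac{3 s}{2} + \frac{\pi}{4} \right)}}{8}] = \frac{- 40 \sqrt{2} s^{3} \sqrt{s^{2} + 12} - 20 \sqrt{2} s \sqrt{s^{2} + 12} + 3 \sqrt{2} s \sqrt{s^{4} + s^{2} + 1} + 15 \sqrt{s^{2} + 12} \sqrt{s^{4} + s^{2} + 1} \cos{\left(\frac{3 s}{2} + \frac{\pi}{4} \right)}}{8 \sqrt{s^{2} + 12} \sqrt{s^{4} + s^{2} + 1}} = f(s).
F(0) = - \frac{15 \sqrt{2}}{8} + \frac{3 \sqrt{6}}{4}; F(-1/2) = - \frac{5 \sqrt{42}}{8} + \frac{5 \cos{\left(\frac{3}{4} + \frac{\pi}{4} \right)}}{4} + \frac{21 \sqrt{2}}{16}.
Integral = F(0) - F(-1/2) = - \frac{51 \sqrt{2}}{16} - \frac{5 \cos{\left(\frac{3}{4} + \frac{\pi}{4} \right)}}{4} + \frac{3 \sqrt{6}}{4} + \frac{5 \sqrt{42}}{8}.

Antiderivative: F(s) = \frac{3 \sqrt{2} \sqrt{s^{2} + 12} - 20 \sqrt{2} \sqrt{s^{4} + s^{2} + 1} + 10 \sin{\left(\frac{3 s}{2} + \frac{\pi}{4} \right)}}{8}; value = - \frac{51 \sqrt{2}}{16} - \frac{5 \cos{\left(\frac{3}{4} + \frac{\pi}{4} \right)}}{4} + \frac{3 \sqrt{6}}{4} + \frac{5 \sqrt{42}}{8}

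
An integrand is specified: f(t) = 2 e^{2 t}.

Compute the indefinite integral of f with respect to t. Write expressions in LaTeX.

Differentiate the proposed F(t) back; it has to land on f(t) exactly.
Check: d/dt[e^{2 t}] = 2 e^{2 t} = f(t).

F(t) = e^{2 t} + C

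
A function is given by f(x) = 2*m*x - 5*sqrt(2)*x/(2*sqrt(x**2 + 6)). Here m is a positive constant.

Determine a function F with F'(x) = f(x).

An antiderivative is F(x) = (2*m*x**2 - 5*sqrt(2)*sqrt(x**2 + 6))/2.

The integrand splits into summands that can be handled one at a time.
Check: d/dx[(2*m*x**2 - 5*sqrt(2)*sqrt(x**2 + 6))/2] = (4*m*x*sqrt(x**2 + 6) - 5*sqrt(2)*x)/(2*sqrt(x**2 + 6)), which equals f(x).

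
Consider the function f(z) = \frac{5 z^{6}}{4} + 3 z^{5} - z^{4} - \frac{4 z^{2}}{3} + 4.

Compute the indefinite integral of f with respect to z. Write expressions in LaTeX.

F(z) = \frac{z \left(225 z^{6} + 630 z^{5} - 252 z^{4} - 560 z^{2} + 5040\right)}{1260} + C

Integrate term by term and add the pieces.
Check: d/dz[\frac{z \left(225 z^{6} + 630 z^{5} - 252 z^{4} - 560 z^{2} + 5040\right)}{1260}] = \frac{5 z^{6}}{4} + 3 z^{5} - z^{4} - \frac{4 z^{2}}{3} + 4 = f(z).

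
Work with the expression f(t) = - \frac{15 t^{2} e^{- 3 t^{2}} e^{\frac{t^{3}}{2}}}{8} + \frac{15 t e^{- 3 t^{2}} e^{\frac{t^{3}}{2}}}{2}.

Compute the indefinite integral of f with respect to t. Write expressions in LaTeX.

f matches the chain-rule pattern g'(h)*h' with inner function h(t) = \frac{t^{3}}{2} - 3 t^{2}; substituting u = h(t) collapses the integral.
Check: d/dt[- \frac{5 e^{- 3 t^{2}} e^{\frac{t^{3}}{2}}}{4}] = \frac{\left(- 15 t^{2} e^{\frac{t^{3}}{2}} + 60 t e^{\frac{t^{3}}{2}}\right) e^{- 3 t^{2}}}{8}, which equals f(t).

F(t) = - \frac{5 e^{- 3 t^{2}} e^{\frac{t^{3}}{2}}}{4} + C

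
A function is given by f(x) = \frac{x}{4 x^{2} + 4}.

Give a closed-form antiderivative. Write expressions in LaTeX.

The substitution u = x^{2} + 1 works: f is exactly (dF/du)*(du/dx) for that inner function.
Check: d/dx[\frac{\log{\left(x^{2} + 1 \right)}}{8}] = \frac{x}{4 x^{2} + 4} = f(x).

An antiderivative is F(x) = \frac{\log{\left(x^{2} + 1 \right)}}{8}.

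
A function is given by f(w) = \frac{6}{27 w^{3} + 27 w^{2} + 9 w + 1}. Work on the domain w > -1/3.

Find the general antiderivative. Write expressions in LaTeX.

Differentiate the proposed F(w) back; it has to land on f(w) exactly.
Check: d/dw[- \frac{1}{9 w^{2} + 6 w + 1}] = \frac{6}{27 w^{3} + 27 w^{2} + 9 w + 1} = f(w).

F(w) = - \frac{1}{9 w^{2} + 6 w + 1} + C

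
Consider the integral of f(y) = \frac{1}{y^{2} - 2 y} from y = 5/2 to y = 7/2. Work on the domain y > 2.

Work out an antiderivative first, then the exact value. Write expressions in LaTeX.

Antiderivative: F(y) = \frac{- \log{\left(y \right)} + \log{\left(y - 2 \right)}}{2}; value = - \frac{\log{\left(\frac{7}{2} \right)}}{2} + \frac{\log{\left(\frac{3}{2} \right)}}{2} + \frac{\log{\left(2 \right)}}{2} + \frac{\log{\left(\frac{5}{2} \right)}}{2}

Factor the denominator (y \left(y - 2\right)) and decompose: f = \frac{1}{2 \left(y - 2\right)} - \frac{1}{2 y}; each piece integrates to a log, atan, or power term.
F(y) = \frac{- \log{\left(y \right)} + \log{\left(y - 2 \right)}}{2} is an antiderivative of f.
Check: d/dy[\frac{- \log{\left(y \right)} + \log{\left(y - 2 \right)}}{2}] = \frac{1}{y^{2} - 2 y} = f(y).
F(7/2) = - \frac{\log{\left(\frac{7}{2} \right)}}{2} + \frac{\log{\left(\frac{3}{2} \right)}}{2}; F(5/2) = - \frac{\log{\left(\frac{5}{2} \right)}}{2} - \frac{\log{\left(2 \right)}}{2}.
Integral = F(7/2) - F(5/2) = - \frac{\log{\left(\frac{7}{2} \right)}}{2} + \frac{\log{\left(\frac{3}{2} \right)}}{2} + \frac{\log{\left(2 \right)}}{2} + \frac{\log{\left(\frac{5}{2} \right)}}{2}.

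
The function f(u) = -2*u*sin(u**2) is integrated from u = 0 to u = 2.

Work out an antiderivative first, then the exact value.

A first test for any F(u): its u-derivative must equal f(u) identically.
F(u) = cos(u**2) is an antiderivative of f.
Check: d/du[cos(u**2)] = -2*u*sin(u**2) = f(u).
F(2) = cos(4); F(0) = 1.
Integral = F(2) - F(0) = -1 + cos(4).

Antiderivative: F(u) = cos(u**2); value = -1 + cos(4)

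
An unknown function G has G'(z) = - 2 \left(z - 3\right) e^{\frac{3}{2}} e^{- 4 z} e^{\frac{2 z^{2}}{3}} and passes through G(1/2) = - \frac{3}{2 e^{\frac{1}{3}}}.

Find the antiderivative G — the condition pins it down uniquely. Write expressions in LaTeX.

G'(z) matches the chain-rule pattern g'(h)*h' with inner function h(z) = \frac{2 z^{2}}{3} - 4 z + \frac{3}{2}; substituting u = h(z) collapses the integral.
A general antiderivative is - \frac{3 e^{\frac{2 z^{2}}{3} - 4 z + \frac{3}{2}}}{2} + C.
The condition gives C = - \frac{3}{2 e^{\frac{1}{3}}} - (- \frac{3}{2 e^{\frac{1}{3}}}) = 0.
So G(z) = - \frac{3 e^{\frac{3}{2}} e^{- 4 z} e^{\frac{2 z^{2}}{3}}}{2}.
Check: d/dz[- \frac{3 e^{\frac{3}{2}} e^{- 4 z} e^{\frac{2 z^{2}}{3}}}{2}] = \left(- 2 z e^{\frac{3}{2}} e^{\frac{2 z^{2}}{3}} + 6 e^{\frac{3}{2}} e^{\frac{2 z^{2}}{3}}\right) e^{- 4 z}, which equals G'(z).

G(z) = - \frac{3 e^{\frac{3}{2}} e^{- 4 z} e^{\frac{2 z^{2}}{3}}}{2}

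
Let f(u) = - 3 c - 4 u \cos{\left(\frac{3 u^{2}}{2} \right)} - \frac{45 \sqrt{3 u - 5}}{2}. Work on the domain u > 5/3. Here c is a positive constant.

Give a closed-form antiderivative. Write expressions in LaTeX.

An antiderivative is F(u) = - 3 c u - 15 u \sqrt{3 u - 5} + 25 \sqrt{3 u - 5} - \frac{4 \sin{\left(\frac{3 u^{2}}{2} \right)}}{3}.

Integrate term by term and add the pieces.
Check: d/du[- 3 c u - 15 u \sqrt{3 u - 5} + 25 \sqrt{3 u - 5} - \frac{4 \sin{\left(\frac{3 u^{2}}{2} \right)}}{3}] = \frac{- 6 c \sqrt{3 u - 5} - 8 u \sqrt{3 u - 5} \cos{\left(\frac{3 u^{2}}{2} \right)} - 135 u + 225}{2 \sqrt{3 u - 5}}, which equals f(u).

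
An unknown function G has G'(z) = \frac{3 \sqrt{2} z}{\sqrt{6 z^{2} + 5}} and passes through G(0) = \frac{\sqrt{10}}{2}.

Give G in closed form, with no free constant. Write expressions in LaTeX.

G'(z) matches the chain-rule pattern g'(h)*h' with inner function h(z) = 3 z^{2} + \frac{5}{2}; substituting u = h(z) collapses the integral.
A general antiderivative is \sqrt{3 z^{2} + \frac{5}{2}} + C.
The condition gives C = \frac{\sqrt{10}}{2} - (\frac{\sqrt{10}}{2}) = 0.
So G(z) = \sqrt{3 z^{2} + \frac{5}{2}}.
Check: d/dz[\sqrt{3 z^{2} + \frac{5}{2}}] = \frac{3 \sqrt{2} z}{\sqrt{6 z^{2} + 5}} = G'(z).

G(z) = \sqrt{3 z^{2} + \frac{5}{2}}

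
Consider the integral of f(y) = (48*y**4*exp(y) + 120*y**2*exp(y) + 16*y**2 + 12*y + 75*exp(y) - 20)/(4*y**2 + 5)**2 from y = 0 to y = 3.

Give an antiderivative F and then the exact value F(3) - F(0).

An antiderivative F(y) passes only if d/dy[F] lands on f(y) exactly.
F(y) = (-2*y - 3/4)/(2*y**2 + 5/2) + 3*exp(y) is an antiderivative of f.
Check: d/dy[(-2*y - 3/4)/(2*y**2 + 5/2) + 3*exp(y)] = (48*y**4*exp(y) + 120*y**2*exp(y) + 16*y**2 + 12*y + 75*exp(y) - 20)/(16*y**4 + 40*y**2 + 25), which equals f(y).
F(3) = -27/82 + 3*exp(3); F(0) = 27/10.
Integral = F(3) - F(0) = -621/205 + 3*exp(3).

Antiderivative: F(y) = (-2*y - 3/4)/(2*y**2 + 5/2) + 3*exp(y); value = -621/205 + 3*exp(3)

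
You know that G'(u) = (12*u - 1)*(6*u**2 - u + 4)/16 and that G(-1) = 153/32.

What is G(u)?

G'(u) matches the chain-rule pattern g'(h)*h' with inner function h(u) = 3*u**2/2 - u/4 + 1; substituting w = h(u) collapses the integral.
A general antiderivative is (3*u**2/2 - u/4 + 1)**2/2 + C.
The condition gives C = 153/32 - (121/32) = 1.
So G(u) = 9*u**4/8 - 3*u**3/8 + 49*u**2/32 - u/4 + 3/2.
Check: d/du[9*u**4/8 - 3*u**3/8 + 49*u**2/32 - u/4 + 3/2] = 9*u**3/2 - 9*u**2/8 + 49*u/16 - 1/4, which equals G'(u).

G(u) = 9*u**4/8 - 3*u**3/8 + 49*u**2/32 - u/4 + 3/2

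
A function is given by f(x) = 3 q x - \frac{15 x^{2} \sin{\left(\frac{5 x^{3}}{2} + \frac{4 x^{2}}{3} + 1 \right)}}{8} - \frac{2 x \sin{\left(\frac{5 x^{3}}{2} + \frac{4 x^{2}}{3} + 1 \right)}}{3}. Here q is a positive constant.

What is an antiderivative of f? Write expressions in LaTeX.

The integrand splits into summands that can be handled one at a time.
Check: d/dx[\frac{6 q x^{2} + \cos{\left(\frac{5 x^{3}}{2} + \frac{4 x^{2}}{3} + 1 \right)}}{4}] = 3 q x - \frac{15 x^{2} \sin{\left(\frac{5 x^{3}}{2} + \frac{4 x^{2}}{3} + 1 \right)}}{8} - \frac{2 x \sin{\left(\frac{5 x^{3}}{2} + \frac{4 x^{2}}{3} + 1 \right)}}{3} = f(x).

An antiderivative is F(x) = \frac{6 q x^{2} + \cos{\left(\frac{5 x^{3}}{2} + \frac{4 x^{2}}{3} + 1 \right)}}{4}.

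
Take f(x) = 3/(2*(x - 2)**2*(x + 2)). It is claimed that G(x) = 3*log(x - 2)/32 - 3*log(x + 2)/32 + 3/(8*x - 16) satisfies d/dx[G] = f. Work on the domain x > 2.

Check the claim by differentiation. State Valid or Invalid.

d/dx[G] = -3/(2*x**3 - 4*x**2 - 8*x + 16)
d/dx[G] - f(x) = -3/(x**3 - 2*x**2 - 4*x + 8) != 0.

Invalid: d/dx[G] - f = -3/(x**3 - 2*x**2 - 4*x + 8), which is not 0.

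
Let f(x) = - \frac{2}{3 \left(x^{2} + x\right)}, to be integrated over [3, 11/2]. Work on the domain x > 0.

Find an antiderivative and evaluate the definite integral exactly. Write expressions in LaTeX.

Antiderivative: F(x) = \frac{2 \left(- \log{\left(x \right)} + \log{\left(x + 1 \right)}\right)}{3}; value = - \frac{2 \log{\left(\frac{11}{2} \right)}}{3} - \frac{2 \log{\left(4 \right)}}{3} + \frac{2 \log{\left(3 \right)}}{3} + \frac{2 \log{\left(\frac{13}{2} \right)}}{3}

Factor the denominator (3 x \left(x + 1\right)) and decompose: f = \frac{2}{3 \left(x + 1\right)} - \frac{2}{3 x}; each piece integrates to a log, atan, or power term.
F(x) = \frac{2 \left(- \log{\left(x \right)} + \log{\left(x + 1 \right)}\right)}{3} is an antiderivative of f.
Check: d/dx[\frac{2 \left(- \log{\left(x \right)} + \log{\left(x + 1 \right)}\right)}{3}] = - \frac{2}{3 x^{2} + 3 x}, which equals f(x).
F(11/2) = - \frac{2 \log{\left(\frac{11}{2} \right)}}{3} + \frac{2 \log{\left(\frac{13}{2} \right)}}{3}; F(3) = - \frac{2 \log{\left(3 \right)}}{3} + \frac{2 \log{\left(4 \right)}}{3}.
Integral = F(11/2) - F(3) = - \frac{2 \log{\left(\frac{11}{2} \right)}}{3} - \frac{2 \log{\left(4 \right)}}{3} + \frac{2 \log{\left(3 \right)}}{3} + \frac{2 \log{\left(\frac{13}{2} \right)}}{3}.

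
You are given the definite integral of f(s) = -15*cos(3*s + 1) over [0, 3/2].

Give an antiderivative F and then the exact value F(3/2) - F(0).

Antiderivative: F(s) = -5*sin(3*s + 1); value = -5*sin(11/2) + 5*sin(1)

Since d/ds undoes antidifferentiation here, F'(s) = f(s) is required of F(s).
F(s) = -5*sin(3*s + 1) is an antiderivative of f.
Check: d/ds[-5*sin(3*s + 1)] = -15*cos(3*s + 1) = f(s).
F(3/2) = -5*sin(11/2); F(0) = -5*sin(1).
Integral = F(3/2) - F(0) = -5*sin(11/2) + 5*sin(1).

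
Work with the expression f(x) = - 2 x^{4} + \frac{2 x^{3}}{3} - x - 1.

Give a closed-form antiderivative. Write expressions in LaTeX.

The integrand splits into summands that can be handled one at a time.
Check: d/dx[- \frac{2 x^{5}}{5} + \frac{x^{4}}{6} - \frac{x^{2}}{2} - x] = - 2 x^{4} + \frac{2 x^{3}}{3} - x - 1 = f(x).

An antiderivative is F(x) = - \frac{2 x^{5}}{5} + \frac{x^{4}}{6} - \frac{x^{2}}{2} - x.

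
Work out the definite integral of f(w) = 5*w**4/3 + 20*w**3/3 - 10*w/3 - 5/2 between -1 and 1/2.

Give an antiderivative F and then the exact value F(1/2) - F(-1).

Antiderivative: F(w) = w**5/3 + 5*w**4/3 - 5*w**2/3 - 5*w/2; value = -119/32

The integrand splits into summands that can be handled one at a time.
F(w) = w**5/3 + 5*w**4/3 - 5*w**2/3 - 5*w/2 is an antiderivative of f.
Check: d/dw[w**5/3 + 5*w**4/3 - 5*w**2/3 - 5*w/2] = 5*w**4/3 + 20*w**3/3 - 10*w/3 - 5/2 = f(w).
F(1/2) = -149/96; F(-1) = 13/6.
Integral = F(1/2) - F(-1) = -119/32.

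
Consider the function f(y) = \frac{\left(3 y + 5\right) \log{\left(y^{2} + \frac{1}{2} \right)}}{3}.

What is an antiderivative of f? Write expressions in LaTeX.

An antiderivative is F(y) = \frac{y^{2} \log{\left(y^{2} + \frac{1}{2} \right)}}{2} - \frac{y^{2}}{2} + \frac{5 y \log{\left(y^{2} + \frac{1}{2} \right)}}{3} - \frac{10 y}{3} + \frac{\log{\left(y^{2} + \frac{1}{2} \right)}}{4} + \frac{5 \sqrt{2} \operatorname{atan}{\left(\sqrt{2} y \right)}}{3}.

Since d/dy undoes antidifferentiation here, F'(y) = f(y) is required of F(y).
Check: d/dy[\frac{y^{2} \log{\left(y^{2} + \frac{1}{2} \right)}}{2} - \frac{y^{2}}{2} + \frac{5 y \log{\left(y^{2} + \frac{1}{2} \right)}}{3} - \frac{10 y}{3} + \frac{\log{\left(y^{2} + \frac{1}{2} \right)}}{4} + \frac{5 \sqrt{2} \operatorname{atan}{\left(\sqrt{2} y \right)}}{3}] = y \log{\left(y^{2} + \frac{1}{2} \right)} + \frac{5 \log{\left(y^{2} + \frac{1}{2} \right)}}{3}, which equals f(y).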